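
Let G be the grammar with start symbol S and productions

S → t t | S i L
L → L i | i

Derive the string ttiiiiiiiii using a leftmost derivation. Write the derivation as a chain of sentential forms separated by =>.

S => SiL   [S → S i L]
SiL => SiLiL   [S → S i L]
SiLiL => SiLiLiL   [S → S i L]
SiLiLiL => ttiLiLiL   [S → t t]
ttiLiLiL => ttiLiiLiL   [L → L i]
ttiLiiLiL => ttiiiiLiL   [L → i]
ttiiiiLiL => ttiiiiLiiL   [L → L i]
ttiiiiLiiL => ttiiiiLiiiL   [L → L i]
ttiiiiLiiiL => ttiiiiiiiiL   [L → i]
ttiiiiiiiiL => ttiiiiiiiii   [L → i]

S=>SiL=>SiLiL=>SiLiLiL=>ttiLiLiL=>ttiLiiLiL=>ttiiiiLiL=>ttiiiiLiiL=>ttiiiiLiiiL=>ttiiiiiiiiL=>ttiiiiiiiii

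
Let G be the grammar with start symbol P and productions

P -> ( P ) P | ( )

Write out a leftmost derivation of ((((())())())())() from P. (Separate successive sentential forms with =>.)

P=>(P)P=>((P)P)P=>(((P)P)P)P=>((((P)P)P)P)P=>((((())P)P)P)P=>((((())())P)P)P=>((((())())())P)P=>((((())())())())P=>((((())())())())()

P => (P)P   [P -> ( P ) P]
(P)P => ((P)P)P   [P -> ( P ) P]
((P)P)P => (((P)P)P)P   [P -> ( P ) P]
(((P)P)P)P => ((((P)P)P)P)P   [P -> ( P ) P]
((((P)P)P)P)P => ((((())P)P)P)P   [P -> ( )]
((((())P)P)P)P => ((((())())P)P)P   [P -> ( )]
((((())())P)P)P => ((((())())())P)P   [P -> ( )]
((((())())())P)P => ((((())())())())P   [P -> ( )]
((((())())())())P => ((((())())())())()   [P -> ( )]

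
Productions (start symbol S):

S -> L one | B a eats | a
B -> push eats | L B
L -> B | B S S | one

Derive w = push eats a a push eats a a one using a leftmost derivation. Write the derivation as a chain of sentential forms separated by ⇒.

S ⇒ L one   [S -> L one]
L one ⇒ B S S one   [L -> B S S]
B S S one ⇒ L B S S one   [B -> L B]
L B S S one ⇒ B S S B S S one   [L -> B S S]
B S S B S S one ⇒ push eats S S B S S one   [B -> push eats]
push eats S S B S S one ⇒ push eats a S B S S one   [S -> a]
push eats a S B S S one ⇒ push eats a a B S S one   [S -> a]
push eats a a B S S one ⇒ push eats a a push eats S S one   [B -> push eats]
push eats a a push eats S S one ⇒ push eats a a push eats a S one   [S -> a]
push eats a a push eats a S one ⇒ push eats a a push eats a a one   [S -> a]

S ⇒ L one ⇒ B S S one ⇒ L B S S one ⇒ B S S B S S one ⇒ push eats S S B S S one ⇒ push eats a S B S S one ⇒ push eats a a B S S one ⇒ push eats a a push eats S S one ⇒ push eats a a push eats a S one ⇒ push eats a a push eats a a one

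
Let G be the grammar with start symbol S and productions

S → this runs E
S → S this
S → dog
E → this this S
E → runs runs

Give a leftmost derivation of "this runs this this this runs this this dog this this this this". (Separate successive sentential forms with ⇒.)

S ⇒ S this ⇒ S this this ⇒ this runs E this this ⇒ this runs this this S this this ⇒ this runs this this this runs E this this ⇒ this runs this this this runs this this S this this ⇒ this runs this this this runs this this S this this this ⇒ this runs this this this runs this this S this this this this ⇒ this runs this this this runs this this dog this this this this

S ⇒ S this   [S → S this]
S this ⇒ S this this   [S → S this]
S this this ⇒ this runs E this this   [S → this runs E]
this runs E this this ⇒ this runs this this S this this   [E → this this S]
this runs this this S this this ⇒ this runs this this this runs E this this   [S → this runs E]
this runs this this this runs E this this ⇒ this runs this this this runs this this S this this   [E → this this S]
this runs this this this runs this this S this this ⇒ this runs this this this runs this this S this this this   [S → S this]
this runs this this this runs this this S this this this ⇒ this runs this this this runs this this S this this this this   [S → S this]
this runs this this this runs this this S this this this this ⇒ this runs this this this runs this this dog this this this this   [S → dog]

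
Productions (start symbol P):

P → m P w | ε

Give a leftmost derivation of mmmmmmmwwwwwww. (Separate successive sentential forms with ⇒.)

P ⇒ mPw   [P → m P w]
mPw ⇒ mmPww   [P → m P w]
mmPww ⇒ mmmPwww   [P → m P w]
mmmPwww ⇒ mmmmPwwww   [P → m P w]
mmmmPwwww ⇒ mmmmmPwwwww   [P → m P w]
mmmmmPwwwww ⇒ mmmmmmPwwwwww   [P → m P w]
mmmmmmPwwwwww ⇒ mmmmmmmPwwwwwww   [P → m P w]
mmmmmmmPwwwwwww ⇒ mmmmmmmwwwwwww   [P → ε]

P ⇒ mPw ⇒ mmPww ⇒ mmmPwww ⇒ mmmmPwwww ⇒ mmmmmPwwwww ⇒ mmmmmmPwwwwww ⇒ mmmmmmmPwwwwwww ⇒ mmmmmmmwwwwwww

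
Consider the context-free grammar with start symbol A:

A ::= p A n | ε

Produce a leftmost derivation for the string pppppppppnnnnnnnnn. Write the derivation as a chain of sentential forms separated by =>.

A => pAn   [A ::= p A n]
pAn => ppAnn   [A ::= p A n]
ppAnn => pppAnnn   [A ::= p A n]
pppAnnn => ppppAnnnn   [A ::= p A n]
ppppAnnnn => pppppAnnnnn   [A ::= p A n]
pppppAnnnnn => ppppppAnnnnnn   [A ::= p A n]
ppppppAnnnnnn => pppppppAnnnnnnn   [A ::= p A n]
pppppppAnnnnnnn => ppppppppAnnnnnnnn   [A ::= p A n]
ppppppppAnnnnnnnn => pppppppppAnnnnnnnnn   [A ::= p A n]
pppppppppAnnnnnnnnn => pppppppppnnnnnnnnn   [A ::= ε]

A=>pAn=>ppAnn=>pppAnnn=>ppppAnnnn=>pppppAnnnnn=>ppppppAnnnnnn=>pppppppAnnnnnnn=>ppppppppAnnnnnnnn=>pppppppppAnnnnnnnnn=>pppppppppnnnnnnnnn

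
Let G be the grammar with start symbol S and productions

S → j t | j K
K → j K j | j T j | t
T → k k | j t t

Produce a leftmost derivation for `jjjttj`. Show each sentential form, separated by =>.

S=>jK=>jjTj=>jjjttj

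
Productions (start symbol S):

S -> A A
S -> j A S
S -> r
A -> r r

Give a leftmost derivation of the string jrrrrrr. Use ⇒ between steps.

S ⇒ jAS   [S -> j A S]
jAS ⇒ jrrS   [A -> r r]
jrrS ⇒ jrrAA   [S -> A A]
jrrAA ⇒ jrrrrA   [A -> r r]
jrrrrA ⇒ jrrrrrr   [A -> r r]

S ⇒ jAS ⇒ jrrS ⇒ jrrAA ⇒ jrrrrA ⇒ jrrrrrr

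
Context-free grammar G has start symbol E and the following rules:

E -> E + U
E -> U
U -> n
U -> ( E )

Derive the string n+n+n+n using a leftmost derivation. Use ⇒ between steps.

E ⇒ E+U   [E -> E + U]
E+U ⇒ E+U+U   [E -> E + U]
E+U+U ⇒ E+U+U+U   [E -> E + U]
E+U+U+U ⇒ U+U+U+U   [E -> U]
U+U+U+U ⇒ n+U+U+U   [U -> n]
n+U+U+U ⇒ n+n+U+U   [U -> n]
n+n+U+U ⇒ n+n+n+U   [U -> n]
n+n+n+U ⇒ n+n+n+n   [U -> n]

E ⇒ E+U ⇒ E+U+U ⇒ E+U+U+U ⇒ U+U+U+U ⇒ n+U+U+U ⇒ n+n+U+U ⇒ n+n+n+U ⇒ n+n+n+n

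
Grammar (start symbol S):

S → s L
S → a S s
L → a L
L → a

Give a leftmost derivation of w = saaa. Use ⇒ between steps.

S ⇒ sL ⇒ saL ⇒ saaL ⇒ saaa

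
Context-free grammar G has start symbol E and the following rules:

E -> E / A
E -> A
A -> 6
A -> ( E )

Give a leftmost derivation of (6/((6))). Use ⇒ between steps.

E ⇒ A   [E -> A]
A ⇒ (E)   [A -> ( E )]
(E) ⇒ (E/A)   [E -> E / A]
(E/A) ⇒ (A/A)   [E -> A]
(A/A) ⇒ (6/A)   [A -> 6]
(6/A) ⇒ (6/(E))   [A -> ( E )]
(6/(E)) ⇒ (6/(A))   [E -> A]
(6/(A)) ⇒ (6/((E)))   [A -> ( E )]
(6/((E))) ⇒ (6/((A)))   [E -> A]
(6/((A))) ⇒ (6/((6)))   [A -> 6]

E ⇒ A ⇒ (E) ⇒ (E/A) ⇒ (A/A) ⇒ (6/A) ⇒ (6/(E)) ⇒ (6/(A)) ⇒ (6/((E))) ⇒ (6/((A))) ⇒ (6/((6)))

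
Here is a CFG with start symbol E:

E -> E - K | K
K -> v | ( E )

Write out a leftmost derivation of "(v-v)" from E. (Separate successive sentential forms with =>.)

E=>K=>(E)=>(E-K)=>(K-K)=>(v-K)=>(v-v)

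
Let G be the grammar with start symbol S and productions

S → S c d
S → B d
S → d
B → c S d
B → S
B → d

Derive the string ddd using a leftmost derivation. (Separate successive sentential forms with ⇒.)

S ⇒ Bd   [S → B d]
Bd ⇒ Sd   [B → S]
Sd ⇒ Bdd   [S → B d]
Bdd ⇒ Sdd   [B → S]
Sdd ⇒ ddd   [S → d]

S ⇒ Bd ⇒ Sd ⇒ Bdd ⇒ Sdd ⇒ ddd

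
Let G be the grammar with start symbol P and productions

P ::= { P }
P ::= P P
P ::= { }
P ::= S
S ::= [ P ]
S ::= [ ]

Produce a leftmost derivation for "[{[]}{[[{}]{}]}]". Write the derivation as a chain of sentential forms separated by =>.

P => S   [P ::= S]
S => [P]   [S ::= [ P ]]
[P] => [PP]   [P ::= P P]
[PP] => [{P}P]   [P ::= { P }]
[{P}P] => [{S}P]   [P ::= S]
[{S}P] => [{[]}P]   [S ::= [ ]]
[{[]}P] => [{[]}{P}]   [P ::= { P }]
[{[]}{P}] => [{[]}{S}]   [P ::= S]
[{[]}{S}] => [{[]}{[P]}]   [S ::= [ P ]]
[{[]}{[P]}] => [{[]}{[PP]}]   [P ::= P P]
[{[]}{[PP]}] => [{[]}{[SP]}]   [P ::= S]
[{[]}{[SP]}] => [{[]}{[[P]P]}]   [S ::= [ P ]]
[{[]}{[[P]P]}] => [{[]}{[[{}]P]}]   [P ::= { }]
[{[]}{[[{}]P]}] => [{[]}{[[{}]{}]}]   [P ::= { }]

P => S => [P] => [PP] => [{P}P] => [{S}P] => [{[]}P] => [{[]}{P}] => [{[]}{S}] => [{[]}{[P]}] => [{[]}{[PP]}] => [{[]}{[SP]}] => [{[]}{[[P]P]}] => [{[]}{[[{}]P]}] => [{[]}{[[{}]{}]}]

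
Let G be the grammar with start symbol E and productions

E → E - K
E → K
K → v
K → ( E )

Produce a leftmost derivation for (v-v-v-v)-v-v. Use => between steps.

E => E-K   [E → E - K]
E-K => E-K-K   [E → E - K]
E-K-K => K-K-K   [E → K]
K-K-K => (E)-K-K   [K → ( E )]
(E)-K-K => (E-K)-K-K   [E → E - K]
(E-K)-K-K => (E-K-K)-K-K   [E → E - K]
(E-K-K)-K-K => (E-K-K-K)-K-K   [E → E - K]
(E-K-K-K)-K-K => (K-K-K-K)-K-K   [E → K]
(K-K-K-K)-K-K => (v-K-K-K)-K-K   [K → v]
(v-K-K-K)-K-K => (v-v-K-K)-K-K   [K → v]
(v-v-K-K)-K-K => (v-v-v-K)-K-K   [K → v]
(v-v-v-K)-K-K => (v-v-v-v)-K-K   [K → v]
(v-v-v-v)-K-K => (v-v-v-v)-v-K   [K → v]
(v-v-v-v)-v-K => (v-v-v-v)-v-v   [K → v]

E => E-K => E-K-K => K-K-K => (E)-K-K => (E-K)-K-K => (E-K-K)-K-K => (E-K-K-K)-K-K => (K-K-K-K)-K-K => (v-K-K-K)-K-K => (v-v-K-K)-K-K => (v-v-v-K)-K-K => (v-v-v-v)-K-K => (v-v-v-v)-v-K => (v-v-v-v)-v-v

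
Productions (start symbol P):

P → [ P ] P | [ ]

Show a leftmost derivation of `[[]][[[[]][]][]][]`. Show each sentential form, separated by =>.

P => [P]P => [[]]P => [[]][P]P => [[]][[P]P]P => [[]][[[P]P]P]P => [[]][[[[]]P]P]P => [[]][[[[]][]]P]P => [[]][[[[]][]][]]P => [[]][[[[]][]][]][]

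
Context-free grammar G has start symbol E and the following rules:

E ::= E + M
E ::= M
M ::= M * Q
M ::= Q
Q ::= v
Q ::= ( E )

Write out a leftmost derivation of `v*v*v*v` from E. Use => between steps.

E => M   [E ::= M]
M => M*Q   [M ::= M * Q]
M*Q => M*Q*Q   [M ::= M * Q]
M*Q*Q => M*Q*Q*Q   [M ::= M * Q]
M*Q*Q*Q => Q*Q*Q*Q   [M ::= Q]
Q*Q*Q*Q => v*Q*Q*Q   [Q ::= v]
v*Q*Q*Q => v*v*Q*Q   [Q ::= v]
v*v*Q*Q => v*v*v*Q   [Q ::= v]
v*v*v*Q => v*v*v*v   [Q ::= v]

E => M => M*Q => M*Q*Q => M*Q*Q*Q => Q*Q*Q*Q => v*Q*Q*Q => v*v*Q*Q => v*v*v*Q => v*v*v*v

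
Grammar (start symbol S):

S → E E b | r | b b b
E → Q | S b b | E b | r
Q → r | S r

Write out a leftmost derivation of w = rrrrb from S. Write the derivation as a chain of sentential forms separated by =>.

S => EEb   [S → E E b]
EEb => QEb   [E → Q]
QEb => SrEb   [Q → S r]
SrEb => rrEb   [S → r]
rrEb => rrQb   [E → Q]
rrQb => rrSrb   [Q → S r]
rrSrb => rrrrb   [S → r]

S=>EEb=>QEb=>SrEb=>rrEb=>rrQb=>rrSrb=>rrrrb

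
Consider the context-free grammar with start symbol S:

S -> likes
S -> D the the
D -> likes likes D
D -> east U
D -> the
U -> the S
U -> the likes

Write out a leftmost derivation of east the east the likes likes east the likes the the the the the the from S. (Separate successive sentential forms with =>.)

S => D the the => east U the the => east the S the the => east the D the the the the => east the east U the the the the => east the east the S the the the the => east the east the D the the the the the the => east the east the likes likes D the the the the the the => east the east the likes likes east U the the the the the the => east the east the likes likes east the likes the the the the the the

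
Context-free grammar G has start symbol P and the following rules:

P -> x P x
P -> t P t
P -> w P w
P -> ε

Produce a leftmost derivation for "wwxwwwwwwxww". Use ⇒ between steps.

P ⇒ wPw ⇒ wwPww ⇒ wwxPxww ⇒ wwxwPwxww ⇒ wwxwwPwwxww ⇒ wwxwwwPwwwxww ⇒ wwxwwwwwwxww

P ⇒ wPw   [P -> w P w]
wPw ⇒ wwPww   [P -> w P w]
wwPww ⇒ wwxPxww   [P -> x P x]
wwxPxww ⇒ wwxwPwxww   [P -> w P w]
wwxwPwxww ⇒ wwxwwPwwxww   [P -> w P w]
wwxwwPwwxww ⇒ wwxwwwPwwwxww   [P -> w P w]
wwxwwwPwwwxww ⇒ wwxwwwwwwxww   [P -> ε]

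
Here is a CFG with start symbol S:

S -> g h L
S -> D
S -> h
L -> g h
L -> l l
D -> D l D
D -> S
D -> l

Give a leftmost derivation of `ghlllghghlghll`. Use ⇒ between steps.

S⇒D⇒DlD⇒SlD⇒ghLlD⇒ghlllD⇒ghlllDlD⇒ghlllSlD⇒ghlllghLlD⇒ghlllghghlD⇒ghlllghghlS⇒ghlllghghlghL⇒ghlllghghlghll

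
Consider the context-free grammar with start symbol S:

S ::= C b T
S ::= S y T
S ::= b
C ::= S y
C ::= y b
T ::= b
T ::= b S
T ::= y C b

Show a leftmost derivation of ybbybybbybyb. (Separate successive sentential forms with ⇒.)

S ⇒ CbT ⇒ ybbT ⇒ ybbyCb ⇒ ybbySyb ⇒ ybbySyTyb ⇒ ybbyCbTyTyb ⇒ ybbySybTyTyb ⇒ ybbybybTyTyb ⇒ ybbybybbyTyb ⇒ ybbybybbybyb

S ⇒ CbT   [S ::= C b T]
CbT ⇒ ybbT   [C ::= y b]
ybbT ⇒ ybbyCb   [T ::= y C b]
ybbyCb ⇒ ybbySyb   [C ::= S y]
ybbySyb ⇒ ybbySyTyb   [S ::= S y T]
ybbySyTyb ⇒ ybbyCbTyTyb   [S ::= C b T]
ybbyCbTyTyb ⇒ ybbySybTyTyb   [C ::= S y]
ybbySybTyTyb ⇒ ybbybybTyTyb   [S ::= b]
ybbybybTyTyb ⇒ ybbybybbyTyb   [T ::= b]
ybbybybbyTyb ⇒ ybbybybbybyb   [T ::= b]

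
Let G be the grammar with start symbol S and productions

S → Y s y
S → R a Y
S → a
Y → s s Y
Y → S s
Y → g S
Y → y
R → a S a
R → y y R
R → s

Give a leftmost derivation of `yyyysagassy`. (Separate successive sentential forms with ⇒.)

S⇒Ysy⇒Sssy⇒RaYssy⇒yyRaYssy⇒yyyyRaYssy⇒yyyysaYssy⇒yyyysagSssy⇒yyyysagassy

S ⇒ Ysy   [S → Y s y]
Ysy ⇒ Sssy   [Y → S s]
Sssy ⇒ RaYssy   [S → R a Y]
RaYssy ⇒ yyRaYssy   [R → y y R]
yyRaYssy ⇒ yyyyRaYssy   [R → y y R]
yyyyRaYssy ⇒ yyyysaYssy   [R → s]
yyyysaYssy ⇒ yyyysagSssy   [Y → g S]
yyyysagSssy ⇒ yyyysagassy   [S → a]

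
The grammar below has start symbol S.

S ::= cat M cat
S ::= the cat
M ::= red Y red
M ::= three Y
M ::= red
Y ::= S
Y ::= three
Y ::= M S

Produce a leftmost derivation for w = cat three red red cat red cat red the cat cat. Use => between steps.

S => cat M cat => cat three Y cat => cat three M S cat => cat three red Y red S cat => cat three red M S red S cat => cat three red red S red S cat => cat three red red cat M cat red S cat => cat three red red cat red cat red S cat => cat three red red cat red cat red the cat cat

S => cat M cat   [S ::= cat M cat]
cat M cat => cat three Y cat   [M ::= three Y]
cat three Y cat => cat three M S cat   [Y ::= M S]
cat three M S cat => cat three red Y red S cat   [M ::= red Y red]
cat three red Y red S cat => cat three red M S red S cat   [Y ::= M S]
cat three red M S red S cat => cat three red red S red S cat   [M ::= red]
cat three red red S red S cat => cat three red red cat M cat red S cat   [S ::= cat M cat]
cat three red red cat M cat red S cat => cat three red red cat red cat red S cat   [M ::= red]
cat three red red cat red cat red S cat => cat three red red cat red cat red the cat cat   [S ::= the cat]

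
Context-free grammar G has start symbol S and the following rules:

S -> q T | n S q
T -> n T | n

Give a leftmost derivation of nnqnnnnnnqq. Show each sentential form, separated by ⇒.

S ⇒ nSq ⇒ nnSqq ⇒ nnqTqq ⇒ nnqnTqq ⇒ nnqnnTqq ⇒ nnqnnnTqq ⇒ nnqnnnnTqq ⇒ nnqnnnnnTqq ⇒ nnqnnnnnnqq

S ⇒ nSq   [S -> n S q]
nSq ⇒ nnSqq   [S -> n S q]
nnSqq ⇒ nnqTqq   [S -> q T]
nnqTqq ⇒ nnqnTqq   [T -> n T]
nnqnTqq ⇒ nnqnnTqq   [T -> n T]
nnqnnTqq ⇒ nnqnnnTqq   [T -> n T]
nnqnnnTqq ⇒ nnqnnnnTqq   [T -> n T]
nnqnnnnTqq ⇒ nnqnnnnnTqq   [T -> n T]
nnqnnnnnTqq ⇒ nnqnnnnnnqq   [T -> n]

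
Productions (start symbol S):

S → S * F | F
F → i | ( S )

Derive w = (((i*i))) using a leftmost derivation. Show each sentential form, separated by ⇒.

S⇒F⇒(S)⇒(F)⇒((S))⇒((F))⇒(((S)))⇒(((S*F)))⇒(((F*F)))⇒(((i*F)))⇒(((i*i)))

S ⇒ F   [S → F]
F ⇒ (S)   [F → ( S )]
(S) ⇒ (F)   [S → F]
(F) ⇒ ((S))   [F → ( S )]
((S)) ⇒ ((F))   [S → F]
((F)) ⇒ (((S)))   [F → ( S )]
(((S))) ⇒ (((S*F)))   [S → S * F]
(((S*F))) ⇒ (((F*F)))   [S → F]
(((F*F))) ⇒ (((i*F)))   [F → i]
(((i*F))) ⇒ (((i*i)))   [F → i]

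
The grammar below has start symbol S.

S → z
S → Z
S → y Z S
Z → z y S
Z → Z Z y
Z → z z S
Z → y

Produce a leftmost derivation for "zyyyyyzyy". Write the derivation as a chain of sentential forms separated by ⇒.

S ⇒ Z ⇒ ZZy ⇒ zySZy ⇒ zyyZSZy ⇒ zyyZZySZy ⇒ zyyyZySZy ⇒ zyyyyySZy ⇒ zyyyyyzZy ⇒ zyyyyyzyy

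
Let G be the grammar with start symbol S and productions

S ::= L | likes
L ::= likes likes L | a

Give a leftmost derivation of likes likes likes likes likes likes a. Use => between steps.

S => L => likes likes L => likes likes likes likes L => likes likes likes likes likes likes L => likes likes likes likes likes likes a

S => L   [S ::= L]
L => likes likes L   [L ::= likes likes L]
likes likes L => likes likes likes likes L   [L ::= likes likes L]
likes likes likes likes L => likes likes likes likes likes likes L   [L ::= likes likes L]
likes likes likes likes likes likes L => likes likes likes likes likes likes a   [L ::= a]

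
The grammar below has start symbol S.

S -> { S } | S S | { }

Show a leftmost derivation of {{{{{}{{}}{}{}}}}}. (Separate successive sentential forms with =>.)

S => {S}   [S -> { S }]
{S} => {{S}}   [S -> { S }]
{{S}} => {{{S}}}   [S -> { S }]
{{{S}}} => {{{{S}}}}   [S -> { S }]
{{{{S}}}} => {{{{SS}}}}   [S -> S S]
{{{{SS}}}} => {{{{SSS}}}}   [S -> S S]
{{{{SSS}}}} => {{{{{}SS}}}}   [S -> { }]
{{{{{}SS}}}} => {{{{{}SSS}}}}   [S -> S S]
{{{{{}SSS}}}} => {{{{{}{S}SS}}}}   [S -> { S }]
{{{{{}{S}SS}}}} => {{{{{}{{}}SS}}}}   [S -> { }]
{{{{{}{{}}SS}}}} => {{{{{}{{}}{}S}}}}   [S -> { }]
{{{{{}{{}}{}S}}}} => {{{{{}{{}}{}{}}}}}   [S -> { }]

S => {S} => {{S}} => {{{S}}} => {{{{S}}}} => {{{{SS}}}} => {{{{SSS}}}} => {{{{{}SS}}}} => {{{{{}SSS}}}} => {{{{{}{S}SS}}}} => {{{{{}{{}}SS}}}} => {{{{{}{{}}{}S}}}} => {{{{{}{{}}{}{}}}}}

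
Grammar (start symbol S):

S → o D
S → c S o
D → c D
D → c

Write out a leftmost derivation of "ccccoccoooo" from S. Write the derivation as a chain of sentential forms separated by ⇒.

S ⇒ cSo ⇒ ccSoo ⇒ cccSooo ⇒ ccccSoooo ⇒ ccccoDoooo ⇒ ccccocDoooo ⇒ ccccoccoooo

S ⇒ cSo   [S → c S o]
cSo ⇒ ccSoo   [S → c S o]
ccSoo ⇒ cccSooo   [S → c S o]
cccSooo ⇒ ccccSoooo   [S → c S o]
ccccSoooo ⇒ ccccoDoooo   [S → o D]
ccccoDoooo ⇒ ccccocDoooo   [D → c D]
ccccocDoooo ⇒ ccccoccoooo   [D → c]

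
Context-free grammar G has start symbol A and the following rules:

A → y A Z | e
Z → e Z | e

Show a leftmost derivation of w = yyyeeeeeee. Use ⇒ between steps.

A ⇒ yAZ   [A → y A Z]
yAZ ⇒ yyAZZ   [A → y A Z]
yyAZZ ⇒ yyyAZZZ   [A → y A Z]
yyyAZZZ ⇒ yyyeZZZ   [A → e]
yyyeZZZ ⇒ yyyeeZZ   [Z → e]
yyyeeZZ ⇒ yyyeeeZZ   [Z → e Z]
yyyeeeZZ ⇒ yyyeeeeZZ   [Z → e Z]
yyyeeeeZZ ⇒ yyyeeeeeZZ   [Z → e Z]
yyyeeeeeZZ ⇒ yyyeeeeeeZ   [Z → e]
yyyeeeeeeZ ⇒ yyyeeeeeee   [Z → e]

A ⇒ yAZ ⇒ yyAZZ ⇒ yyyAZZZ ⇒ yyyeZZZ ⇒ yyyeeZZ ⇒ yyyeeeZZ ⇒ yyyeeeeZZ ⇒ yyyeeeeeZZ ⇒ yyyeeeeeeZ ⇒ yyyeeeeeee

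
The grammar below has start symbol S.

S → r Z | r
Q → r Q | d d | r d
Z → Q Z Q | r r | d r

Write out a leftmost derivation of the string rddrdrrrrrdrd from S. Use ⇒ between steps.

S ⇒ rZ ⇒ rQZQ ⇒ rddZQ ⇒ rddQZQQ ⇒ rddrdZQQ ⇒ rddrdrrQQ ⇒ rddrdrrrQQ ⇒ rddrdrrrrQQ ⇒ rddrdrrrrrdQ ⇒ rddrdrrrrrdrd

S ⇒ rZ   [S → r Z]
rZ ⇒ rQZQ   [Z → Q Z Q]
rQZQ ⇒ rddZQ   [Q → d d]
rddZQ ⇒ rddQZQQ   [Z → Q Z Q]
rddQZQQ ⇒ rddrdZQQ   [Q → r d]
rddrdZQQ ⇒ rddrdrrQQ   [Z → r r]
rddrdrrQQ ⇒ rddrdrrrQQ   [Q → r Q]
rddrdrrrQQ ⇒ rddrdrrrrQQ   [Q → r Q]
rddrdrrrrQQ ⇒ rddrdrrrrrdQ   [Q → r d]
rddrdrrrrrdQ ⇒ rddrdrrrrrdrd   [Q → r d]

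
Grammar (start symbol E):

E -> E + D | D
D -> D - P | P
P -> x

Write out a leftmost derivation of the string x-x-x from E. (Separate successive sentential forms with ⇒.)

E ⇒ D ⇒ D-P ⇒ D-P-P ⇒ P-P-P ⇒ x-P-P ⇒ x-x-P ⇒ x-x-x

E ⇒ D   [E -> D]
D ⇒ D-P   [D -> D - P]
D-P ⇒ D-P-P   [D -> D - P]
D-P-P ⇒ P-P-P   [D -> P]
P-P-P ⇒ x-P-P   [P -> x]
x-P-P ⇒ x-x-P   [P -> x]
x-x-P ⇒ x-x-x   [P -> x]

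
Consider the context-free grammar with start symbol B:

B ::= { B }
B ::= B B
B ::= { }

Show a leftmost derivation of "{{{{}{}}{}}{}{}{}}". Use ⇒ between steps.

B ⇒ {B}   [B ::= { B }]
{B} ⇒ {BB}   [B ::= B B]
{BB} ⇒ {BBB}   [B ::= B B]
{BBB} ⇒ {BBBB}   [B ::= B B]
{BBBB} ⇒ {{B}BBB}   [B ::= { B }]
{{B}BBB} ⇒ {{BB}BBB}   [B ::= B B]
{{BB}BBB} ⇒ {{{B}B}BBB}   [B ::= { B }]
{{{B}B}BBB} ⇒ {{{BB}B}BBB}   [B ::= B B]
{{{BB}B}BBB} ⇒ {{{{}B}B}BBB}   [B ::= { }]
{{{{}B}B}BBB} ⇒ {{{{}{}}B}BBB}   [B ::= { }]
{{{{}{}}B}BBB} ⇒ {{{{}{}}{}}BBB}   [B ::= { }]
{{{{}{}}{}}BBB} ⇒ {{{{}{}}{}}{}BB}   [B ::= { }]
{{{{}{}}{}}{}BB} ⇒ {{{{}{}}{}}{}{}B}   [B ::= { }]
{{{{}{}}{}}{}{}B} ⇒ {{{{}{}}{}}{}{}{}}   [B ::= { }]

B ⇒ {B} ⇒ {BB} ⇒ {BBB} ⇒ {BBBB} ⇒ {{B}BBB} ⇒ {{BB}BBB} ⇒ {{{B}B}BBB} ⇒ {{{BB}B}BBB} ⇒ {{{{}B}B}BBB} ⇒ {{{{}{}}B}BBB} ⇒ {{{{}{}}{}}BBB} ⇒ {{{{}{}}{}}{}BB} ⇒ {{{{}{}}{}}{}{}B} ⇒ {{{{}{}}{}}{}{}{}}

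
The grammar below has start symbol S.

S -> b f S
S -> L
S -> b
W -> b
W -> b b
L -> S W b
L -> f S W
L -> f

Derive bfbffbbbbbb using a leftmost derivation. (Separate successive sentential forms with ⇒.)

S⇒L⇒SWb⇒LWb⇒SWbWb⇒bfSWbWb⇒bfbfSWbWb⇒bfbfLWbWb⇒bfbffWbWb⇒bfbffbbbWb⇒bfbffbbbbbb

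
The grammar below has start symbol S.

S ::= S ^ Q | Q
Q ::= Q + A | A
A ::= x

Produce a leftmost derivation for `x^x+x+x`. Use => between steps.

S => S^Q => Q^Q => A^Q => x^Q => x^Q+A => x^Q+A+A => x^A+A+A => x^x+A+A => x^x+x+A => x^x+x+x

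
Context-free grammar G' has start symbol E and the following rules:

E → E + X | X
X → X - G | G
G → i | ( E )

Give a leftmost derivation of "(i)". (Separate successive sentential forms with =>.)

E => X => G => (E) => (X) => (G) => (i)

E => X   [E → X]
X => G   [X → G]
G => (E)   [G → ( E )]
(E) => (X)   [E → X]
(X) => (G)   [X → G]
(G) => (i)   [G → i]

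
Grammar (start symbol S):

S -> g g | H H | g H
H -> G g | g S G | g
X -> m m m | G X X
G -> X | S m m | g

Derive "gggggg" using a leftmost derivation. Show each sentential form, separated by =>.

S => gH => ggSG => gggHG => gggGgG => gggggG => gggggg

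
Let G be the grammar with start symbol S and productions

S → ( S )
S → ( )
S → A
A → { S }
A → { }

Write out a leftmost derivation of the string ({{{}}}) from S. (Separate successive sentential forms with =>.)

S=>(S)=>(A)=>({S})=>({A})=>({{S}})=>({{A}})=>({{{}}})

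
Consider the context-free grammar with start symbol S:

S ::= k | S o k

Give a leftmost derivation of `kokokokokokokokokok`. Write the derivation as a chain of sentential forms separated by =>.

S=>Sok=>Sokok=>Sokokok=>Sokokokok=>Sokokokokok=>Sokokokokokok=>Sokokokokokokok=>Sokokokokokokokok=>Sokokokokokokokokok=>kokokokokokokokokok

S => Sok   [S ::= S o k]
Sok => Sokok   [S ::= S o k]
Sokok => Sokokok   [S ::= S o k]
Sokokok => Sokokokok   [S ::= S o k]
Sokokokok => Sokokokokok   [S ::= S o k]
Sokokokokok => Sokokokokokok   [S ::= S o k]
Sokokokokokok => Sokokokokokokok   [S ::= S o k]
Sokokokokokokok => Sokokokokokokokok   [S ::= S o k]
Sokokokokokokokok => Sokokokokokokokokok   [S ::= S o k]
Sokokokokokokokokok => kokokokokokokokokok   [S ::= k]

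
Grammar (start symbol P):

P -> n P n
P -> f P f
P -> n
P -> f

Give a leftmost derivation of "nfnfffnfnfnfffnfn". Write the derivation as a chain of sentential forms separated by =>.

P=>nPn=>nfPfn=>nfnPnfn=>nfnfPfnfn=>nfnffPffnfn=>nfnfffPfffnfn=>nfnfffnPnfffnfn=>nfnfffnfPfnfffnfn=>nfnfffnfnfnfffnfn

P => nPn   [P -> n P n]
nPn => nfPfn   [P -> f P f]
nfPfn => nfnPnfn   [P -> n P n]
nfnPnfn => nfnfPfnfn   [P -> f P f]
nfnfPfnfn => nfnffPffnfn   [P -> f P f]
nfnffPffnfn => nfnfffPfffnfn   [P -> f P f]
nfnfffPfffnfn => nfnfffnPnfffnfn   [P -> n P n]
nfnfffnPnfffnfn => nfnfffnfPfnfffnfn   [P -> f P f]
nfnfffnfPfnfffnfn => nfnfffnfnfnfffnfn   [P -> n]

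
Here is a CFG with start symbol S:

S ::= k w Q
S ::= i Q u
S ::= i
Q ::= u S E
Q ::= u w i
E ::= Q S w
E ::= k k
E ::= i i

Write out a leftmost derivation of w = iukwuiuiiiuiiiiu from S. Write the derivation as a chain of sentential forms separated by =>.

S => iQu => iuSEu => iukwQEu => iukwuSEEu => iukwuiQuEEu => iukwuiuSEuEEu => iukwuiuiEuEEu => iukwuiuiiiuEEu => iukwuiuiiiuiiEu => iukwuiuiiiuiiiiu

S => iQu   [S ::= i Q u]
iQu => iuSEu   [Q ::= u S E]
iuSEu => iukwQEu   [S ::= k w Q]
iukwQEu => iukwuSEEu   [Q ::= u S E]
iukwuSEEu => iukwuiQuEEu   [S ::= i Q u]
iukwuiQuEEu => iukwuiuSEuEEu   [Q ::= u S E]
iukwuiuSEuEEu => iukwuiuiEuEEu   [S ::= i]
iukwuiuiEuEEu => iukwuiuiiiuEEu   [E ::= i i]
iukwuiuiiiuEEu => iukwuiuiiiuiiEu   [E ::= i i]
iukwuiuiiiuiiEu => iukwuiuiiiuiiiiu   [E ::= i i]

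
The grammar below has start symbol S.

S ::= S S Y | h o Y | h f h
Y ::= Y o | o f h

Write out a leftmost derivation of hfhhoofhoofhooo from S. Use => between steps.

S => SSY   [S ::= S S Y]
SSY => hfhSY   [S ::= h f h]
hfhSY => hfhhoYY   [S ::= h o Y]
hfhhoYY => hfhhoYoY   [Y ::= Y o]
hfhhoYoY => hfhhoofhoY   [Y ::= o f h]
hfhhoofhoY => hfhhoofhoYo   [Y ::= Y o]
hfhhoofhoYo => hfhhoofhoYoo   [Y ::= Y o]
hfhhoofhoYoo => hfhhoofhoYooo   [Y ::= Y o]
hfhhoofhoYooo => hfhhoofhoofhooo   [Y ::= o f h]

S => SSY => hfhSY => hfhhoYY => hfhhoYoY => hfhhoofhoY => hfhhoofhoYo => hfhhoofhoYoo => hfhhoofhoYooo => hfhhoofhoofhooo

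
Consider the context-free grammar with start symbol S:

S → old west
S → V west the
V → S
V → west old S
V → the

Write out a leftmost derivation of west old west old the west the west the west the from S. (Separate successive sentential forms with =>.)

S => V west the => west old S west the => west old V west the west the => west old west old S west the west the => west old west old V west the west the west the => west old west old the west the west the west the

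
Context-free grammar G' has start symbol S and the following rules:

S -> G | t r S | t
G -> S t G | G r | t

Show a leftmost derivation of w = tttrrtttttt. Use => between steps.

S => G   [S -> G]
G => StG   [G -> S t G]
StG => GtG   [S -> G]
GtG => StGtG   [G -> S t G]
StGtG => GtGtG   [S -> G]
GtGtG => GrtGtG   [G -> G r]
GrtGtG => GrrtGtG   [G -> G r]
GrrtGtG => StGrrtGtG   [G -> S t G]
StGrrtGtG => ttGrrtGtG   [S -> t]
ttGrrtGtG => tttrrtGtG   [G -> t]
tttrrtGtG => tttrrtStGtG   [G -> S t G]
tttrrtStGtG => tttrrtttGtG   [S -> t]
tttrrtttGtG => tttrrtttttG   [G -> t]
tttrrtttttG => tttrrtttttt   [G -> t]

S=>G=>StG=>GtG=>StGtG=>GtGtG=>GrtGtG=>GrrtGtG=>StGrrtGtG=>ttGrrtGtG=>tttrrtGtG=>tttrrtStGtG=>tttrrtttGtG=>tttrrtttttG=>tttrrtttttt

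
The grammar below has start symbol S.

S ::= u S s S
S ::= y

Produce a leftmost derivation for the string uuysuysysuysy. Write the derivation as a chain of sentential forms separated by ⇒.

S ⇒ uSsS   [S ::= u S s S]
uSsS ⇒ uuSsSsS   [S ::= u S s S]
uuSsSsS ⇒ uuysSsS   [S ::= y]
uuysSsS ⇒ uuysuSsSsS   [S ::= u S s S]
uuysuSsSsS ⇒ uuysuysSsS   [S ::= y]
uuysuysSsS ⇒ uuysuysysS   [S ::= y]
uuysuysysS ⇒ uuysuysysuSsS   [S ::= u S s S]
uuysuysysuSsS ⇒ uuysuysysuysS   [S ::= y]
uuysuysysuysS ⇒ uuysuysysuysy   [S ::= y]

S⇒uSsS⇒uuSsSsS⇒uuysSsS⇒uuysuSsSsS⇒uuysuysSsS⇒uuysuysysS⇒uuysuysysuSsS⇒uuysuysysuysS⇒uuysuysysuysy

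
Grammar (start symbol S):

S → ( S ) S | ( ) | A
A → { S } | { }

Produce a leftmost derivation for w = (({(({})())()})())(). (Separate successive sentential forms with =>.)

S => (S)S   [S → ( S ) S]
(S)S => ((S)S)S   [S → ( S ) S]
((S)S)S => ((A)S)S   [S → A]
((A)S)S => (({S})S)S   [A → { S }]
(({S})S)S => (({(S)S})S)S   [S → ( S ) S]
(({(S)S})S)S => (({((S)S)S})S)S   [S → ( S ) S]
(({((S)S)S})S)S => (({((A)S)S})S)S   [S → A]
(({((A)S)S})S)S => (({(({})S)S})S)S   [A → { }]
(({(({})S)S})S)S => (({(({})())S})S)S   [S → ( )]
(({(({})())S})S)S => (({(({})())()})S)S   [S → ( )]
(({(({})())()})S)S => (({(({})())()})())S   [S → ( )]
(({(({})())()})())S => (({(({})())()})())()   [S → ( )]

S => (S)S => ((S)S)S => ((A)S)S => (({S})S)S => (({(S)S})S)S => (({((S)S)S})S)S => (({((A)S)S})S)S => (({(({})S)S})S)S => (({(({})())S})S)S => (({(({})())()})S)S => (({(({})())()})())S => (({(({})())()})())()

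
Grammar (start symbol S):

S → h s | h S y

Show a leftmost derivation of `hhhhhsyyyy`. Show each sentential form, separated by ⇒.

S ⇒ hSy ⇒ hhSyy ⇒ hhhSyyy ⇒ hhhhSyyyy ⇒ hhhhhsyyyy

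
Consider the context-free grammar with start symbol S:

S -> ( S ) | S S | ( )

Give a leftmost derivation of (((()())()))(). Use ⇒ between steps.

S ⇒ SS   [S -> S S]
SS ⇒ (S)S   [S -> ( S )]
(S)S ⇒ ((S))S   [S -> ( S )]
((S))S ⇒ ((SS))S   [S -> S S]
((SS))S ⇒ (((S)S))S   [S -> ( S )]
(((S)S))S ⇒ (((SS)S))S   [S -> S S]
(((SS)S))S ⇒ (((()S)S))S   [S -> ( )]
(((()S)S))S ⇒ (((()())S))S   [S -> ( )]
(((()())S))S ⇒ (((()())()))S   [S -> ( )]
(((()())()))S ⇒ (((()())()))()   [S -> ( )]

S ⇒ SS ⇒ (S)S ⇒ ((S))S ⇒ ((SS))S ⇒ (((S)S))S ⇒ (((SS)S))S ⇒ (((()S)S))S ⇒ (((()())S))S ⇒ (((()())()))S ⇒ (((()())()))()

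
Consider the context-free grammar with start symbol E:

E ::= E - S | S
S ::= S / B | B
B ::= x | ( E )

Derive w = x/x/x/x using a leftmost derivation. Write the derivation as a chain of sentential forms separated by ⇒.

E ⇒ S ⇒ S/B ⇒ S/B/B ⇒ S/B/B/B ⇒ B/B/B/B ⇒ x/B/B/B ⇒ x/x/B/B ⇒ x/x/x/B ⇒ x/x/x/x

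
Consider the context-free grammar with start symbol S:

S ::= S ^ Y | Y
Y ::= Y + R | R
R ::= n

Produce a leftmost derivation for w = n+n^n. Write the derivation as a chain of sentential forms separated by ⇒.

S ⇒ S^Y   [S ::= S ^ Y]
S^Y ⇒ Y^Y   [S ::= Y]
Y^Y ⇒ Y+R^Y   [Y ::= Y + R]
Y+R^Y ⇒ R+R^Y   [Y ::= R]
R+R^Y ⇒ n+R^Y   [R ::= n]
n+R^Y ⇒ n+n^Y   [R ::= n]
n+n^Y ⇒ n+n^R   [Y ::= R]
n+n^R ⇒ n+n^n   [R ::= n]

S ⇒ S^Y ⇒ Y^Y ⇒ Y+R^Y ⇒ R+R^Y ⇒ n+R^Y ⇒ n+n^Y ⇒ n+n^R ⇒ n+n^n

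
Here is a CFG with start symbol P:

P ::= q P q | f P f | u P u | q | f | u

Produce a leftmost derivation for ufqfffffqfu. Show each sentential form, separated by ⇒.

P ⇒ uPu ⇒ ufPfu ⇒ ufqPqfu ⇒ ufqfPfqfu ⇒ ufqffPffqfu ⇒ ufqfffffqfu

P ⇒ uPu   [P ::= u P u]
uPu ⇒ ufPfu   [P ::= f P f]
ufPfu ⇒ ufqPqfu   [P ::= q P q]
ufqPqfu ⇒ ufqfPfqfu   [P ::= f P f]
ufqfPfqfu ⇒ ufqffPffqfu   [P ::= f P f]
ufqffPffqfu ⇒ ufqfffffqfu   [P ::= f]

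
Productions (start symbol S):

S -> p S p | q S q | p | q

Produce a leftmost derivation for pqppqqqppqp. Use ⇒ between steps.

S⇒pSp⇒pqSqp⇒pqpSpqp⇒pqppSppqp⇒pqppqSqppqp⇒pqppqqqppqp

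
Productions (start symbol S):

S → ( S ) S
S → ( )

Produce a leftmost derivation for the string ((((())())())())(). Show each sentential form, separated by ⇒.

S ⇒ (S)S   [S → ( S ) S]
(S)S ⇒ ((S)S)S   [S → ( S ) S]
((S)S)S ⇒ (((S)S)S)S   [S → ( S ) S]
(((S)S)S)S ⇒ ((((S)S)S)S)S   [S → ( S ) S]
((((S)S)S)S)S ⇒ ((((())S)S)S)S   [S → ( )]
((((())S)S)S)S ⇒ ((((())())S)S)S   [S → ( )]
((((())())S)S)S ⇒ ((((())())())S)S   [S → ( )]
((((())())())S)S ⇒ ((((())())())())S   [S → ( )]
((((())())())())S ⇒ ((((())())())())()   [S → ( )]

S ⇒ (S)S ⇒ ((S)S)S ⇒ (((S)S)S)S ⇒ ((((S)S)S)S)S ⇒ ((((())S)S)S)S ⇒ ((((())())S)S)S ⇒ ((((())())())S)S ⇒ ((((())())())())S ⇒ ((((())())())())()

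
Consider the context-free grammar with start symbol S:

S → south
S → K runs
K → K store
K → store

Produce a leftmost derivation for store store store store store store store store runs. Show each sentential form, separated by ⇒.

S ⇒ K runs ⇒ K store runs ⇒ K store store runs ⇒ K store store store runs ⇒ K store store store store runs ⇒ K store store store store store runs ⇒ K store store store store store store runs ⇒ K store store store store store store store runs ⇒ store store store store store store store store runs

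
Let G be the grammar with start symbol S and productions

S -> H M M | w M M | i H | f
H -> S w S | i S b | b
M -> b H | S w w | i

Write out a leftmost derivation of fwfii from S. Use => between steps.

S => HMM => SwSMM => fwSMM => fwfMM => fwfiM => fwfii

S => HMM   [S -> H M M]
HMM => SwSMM   [H -> S w S]
SwSMM => fwSMM   [S -> f]
fwSMM => fwfMM   [S -> f]
fwfMM => fwfiM   [M -> i]
fwfiM => fwfii   [M -> i]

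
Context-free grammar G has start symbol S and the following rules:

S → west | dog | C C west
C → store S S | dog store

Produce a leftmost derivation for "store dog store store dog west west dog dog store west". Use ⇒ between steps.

S ⇒ C C west ⇒ store S S C west ⇒ store C C west S C west ⇒ store dog store C west S C west ⇒ store dog store store S S west S C west ⇒ store dog store store dog S west S C west ⇒ store dog store store dog west west S C west ⇒ store dog store store dog west west dog C west ⇒ store dog store store dog west west dog dog store west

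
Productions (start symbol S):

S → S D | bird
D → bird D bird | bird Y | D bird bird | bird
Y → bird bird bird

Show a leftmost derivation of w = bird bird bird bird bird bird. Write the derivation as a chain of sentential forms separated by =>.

S => S D => S D D => bird D D => bird bird D => bird bird bird Y => bird bird bird bird bird bird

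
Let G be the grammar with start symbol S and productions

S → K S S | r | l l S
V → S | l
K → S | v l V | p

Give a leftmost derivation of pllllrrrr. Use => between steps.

S => KSS => pSS => pllSS => pllllSS => pllllKSSS => pllllSSSS => pllllrSSS => pllllrrSS => pllllrrrS => pllllrrrr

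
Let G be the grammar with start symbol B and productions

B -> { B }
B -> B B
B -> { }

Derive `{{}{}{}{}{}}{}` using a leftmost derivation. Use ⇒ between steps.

B ⇒ BB ⇒ {B}B ⇒ {BB}B ⇒ {BBB}B ⇒ {{}BB}B ⇒ {{}BBB}B ⇒ {{}BBBB}B ⇒ {{}{}BBB}B ⇒ {{}{}{}BB}B ⇒ {{}{}{}{}B}B ⇒ {{}{}{}{}{}}B ⇒ {{}{}{}{}{}}{}

B ⇒ BB   [B -> B B]
BB ⇒ {B}B   [B -> { B }]
{B}B ⇒ {BB}B   [B -> B B]
{BB}B ⇒ {BBB}B   [B -> B B]
{BBB}B ⇒ {{}BB}B   [B -> { }]
{{}BB}B ⇒ {{}BBB}B   [B -> B B]
{{}BBB}B ⇒ {{}BBBB}B   [B -> B B]
{{}BBBB}B ⇒ {{}{}BBB}B   [B -> { }]
{{}{}BBB}B ⇒ {{}{}{}BB}B   [B -> { }]
{{}{}{}BB}B ⇒ {{}{}{}{}B}B   [B -> { }]
{{}{}{}{}B}B ⇒ {{}{}{}{}{}}B   [B -> { }]
{{}{}{}{}{}}B ⇒ {{}{}{}{}{}}{}   [B -> { }]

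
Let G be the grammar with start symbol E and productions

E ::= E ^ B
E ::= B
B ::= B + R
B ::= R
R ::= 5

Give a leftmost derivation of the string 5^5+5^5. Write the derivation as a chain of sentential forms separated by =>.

E => E^B   [E ::= E ^ B]
E^B => E^B^B   [E ::= E ^ B]
E^B^B => B^B^B   [E ::= B]
B^B^B => R^B^B   [B ::= R]
R^B^B => 5^B^B   [R ::= 5]
5^B^B => 5^B+R^B   [B ::= B + R]
5^B+R^B => 5^R+R^B   [B ::= R]
5^R+R^B => 5^5+R^B   [R ::= 5]
5^5+R^B => 5^5+5^B   [R ::= 5]
5^5+5^B => 5^5+5^R   [B ::= R]
5^5+5^R => 5^5+5^5   [R ::= 5]

E => E^B => E^B^B => B^B^B => R^B^B => 5^B^B => 5^B+R^B => 5^R+R^B => 5^5+R^B => 5^5+5^B => 5^5+5^R => 5^5+5^5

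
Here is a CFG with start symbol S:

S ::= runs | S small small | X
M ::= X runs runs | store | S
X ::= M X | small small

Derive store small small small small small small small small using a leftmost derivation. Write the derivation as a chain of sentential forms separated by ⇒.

S ⇒ S small small ⇒ S small small small small ⇒ X small small small small ⇒ M X small small small small ⇒ store X small small small small ⇒ store M X small small small small ⇒ store S X small small small small ⇒ store X X small small small small ⇒ store small small X small small small small ⇒ store small small small small small small small small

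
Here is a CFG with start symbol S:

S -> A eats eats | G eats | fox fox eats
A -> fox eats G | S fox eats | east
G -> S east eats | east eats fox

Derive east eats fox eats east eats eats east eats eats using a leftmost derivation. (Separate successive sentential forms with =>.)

S => G eats   [S -> G eats]
G eats => S east eats eats   [G -> S east eats]
S east eats eats => G eats east eats eats   [S -> G eats]
G eats east eats eats => S east eats eats east eats eats   [G -> S east eats]
S east eats eats east eats eats => G eats east eats eats east eats eats   [S -> G eats]
G eats east eats eats east eats eats => east eats fox eats east eats eats east eats eats   [G -> east eats fox]

S => G eats => S east eats eats => G eats east eats eats => S east eats eats east eats eats => G eats east eats eats east eats eats => east eats fox eats east eats eats east eats eats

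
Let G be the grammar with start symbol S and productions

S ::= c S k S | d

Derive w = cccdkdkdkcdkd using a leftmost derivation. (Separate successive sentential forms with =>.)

S=>cSkS=>ccSkSkS=>cccSkSkSkS=>cccdkSkSkS=>cccdkdkSkS=>cccdkdkdkS=>cccdkdkdkcSkS=>cccdkdkdkcdkS=>cccdkdkdkcdkd

S => cSkS   [S ::= c S k S]
cSkS => ccSkSkS   [S ::= c S k S]
ccSkSkS => cccSkSkSkS   [S ::= c S k S]
cccSkSkSkS => cccdkSkSkS   [S ::= d]
cccdkSkSkS => cccdkdkSkS   [S ::= d]
cccdkdkSkS => cccdkdkdkS   [S ::= d]
cccdkdkdkS => cccdkdkdkcSkS   [S ::= c S k S]
cccdkdkdkcSkS => cccdkdkdkcdkS   [S ::= d]
cccdkdkdkcdkS => cccdkdkdkcdkd   [S ::= d]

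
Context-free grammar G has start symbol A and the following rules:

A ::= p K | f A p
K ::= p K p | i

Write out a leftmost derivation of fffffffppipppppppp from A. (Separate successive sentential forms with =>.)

A => fAp   [A ::= f A p]
fAp => ffApp   [A ::= f A p]
ffApp => fffAppp   [A ::= f A p]
fffAppp => ffffApppp   [A ::= f A p]
ffffApppp => fffffAppppp   [A ::= f A p]
fffffAppppp => ffffffApppppp   [A ::= f A p]
ffffffApppppp => fffffffAppppppp   [A ::= f A p]
fffffffAppppppp => fffffffpKppppppp   [A ::= p K]
fffffffpKppppppp => fffffffppKpppppppp   [K ::= p K p]
fffffffppKpppppppp => fffffffppipppppppp   [K ::= i]

A=>fAp=>ffApp=>fffAppp=>ffffApppp=>fffffAppppp=>ffffffApppppp=>fffffffAppppppp=>fffffffpKppppppp=>fffffffppKpppppppp=>fffffffppipppppppp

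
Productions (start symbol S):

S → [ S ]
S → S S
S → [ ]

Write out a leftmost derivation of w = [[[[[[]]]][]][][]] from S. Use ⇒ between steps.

S ⇒ [S] ⇒ [SS] ⇒ [SSS] ⇒ [[S]SS] ⇒ [[SS]SS] ⇒ [[[S]S]SS] ⇒ [[[[S]]S]SS] ⇒ [[[[[S]]]S]SS] ⇒ [[[[[[]]]]S]SS] ⇒ [[[[[[]]]][]]SS] ⇒ [[[[[[]]]][]][]S] ⇒ [[[[[[]]]][]][][]]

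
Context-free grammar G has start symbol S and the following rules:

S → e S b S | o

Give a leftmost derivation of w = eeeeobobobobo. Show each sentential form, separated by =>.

S => eSbS   [S → e S b S]
eSbS => eeSbSbS   [S → e S b S]
eeSbSbS => eeeSbSbSbS   [S → e S b S]
eeeSbSbSbS => eeeeSbSbSbSbS   [S → e S b S]
eeeeSbSbSbSbS => eeeeobSbSbSbS   [S → o]
eeeeobSbSbSbS => eeeeobobSbSbS   [S → o]
eeeeobobSbSbS => eeeeobobobSbS   [S → o]
eeeeobobobSbS => eeeeobobobobS   [S → o]
eeeeobobobobS => eeeeobobobobo   [S → o]

S => eSbS => eeSbSbS => eeeSbSbSbS => eeeeSbSbSbSbS => eeeeobSbSbSbS => eeeeobobSbSbS => eeeeobobobSbS => eeeeobobobobS => eeeeobobobobo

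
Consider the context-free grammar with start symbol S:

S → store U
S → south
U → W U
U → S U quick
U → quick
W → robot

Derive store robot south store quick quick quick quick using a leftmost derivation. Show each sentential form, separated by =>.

S => store U => store W U => store robot U => store robot S U quick => store robot south U quick => store robot south S U quick quick => store robot south store U U quick quick => store robot south store quick U quick quick => store robot south store quick quick quick quick

S => store U   [S → store U]
store U => store W U   [U → W U]
store W U => store robot U   [W → robot]
store robot U => store robot S U quick   [U → S U quick]
store robot S U quick => store robot south U quick   [S → south]
store robot south U quick => store robot south S U quick quick   [U → S U quick]
store robot south S U quick quick => store robot south store U U quick quick   [S → store U]
store robot south store U U quick quick => store robot south store quick U quick quick   [U → quick]
store robot south store quick U quick quick => store robot south store quick quick quick quick   [U → quick]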